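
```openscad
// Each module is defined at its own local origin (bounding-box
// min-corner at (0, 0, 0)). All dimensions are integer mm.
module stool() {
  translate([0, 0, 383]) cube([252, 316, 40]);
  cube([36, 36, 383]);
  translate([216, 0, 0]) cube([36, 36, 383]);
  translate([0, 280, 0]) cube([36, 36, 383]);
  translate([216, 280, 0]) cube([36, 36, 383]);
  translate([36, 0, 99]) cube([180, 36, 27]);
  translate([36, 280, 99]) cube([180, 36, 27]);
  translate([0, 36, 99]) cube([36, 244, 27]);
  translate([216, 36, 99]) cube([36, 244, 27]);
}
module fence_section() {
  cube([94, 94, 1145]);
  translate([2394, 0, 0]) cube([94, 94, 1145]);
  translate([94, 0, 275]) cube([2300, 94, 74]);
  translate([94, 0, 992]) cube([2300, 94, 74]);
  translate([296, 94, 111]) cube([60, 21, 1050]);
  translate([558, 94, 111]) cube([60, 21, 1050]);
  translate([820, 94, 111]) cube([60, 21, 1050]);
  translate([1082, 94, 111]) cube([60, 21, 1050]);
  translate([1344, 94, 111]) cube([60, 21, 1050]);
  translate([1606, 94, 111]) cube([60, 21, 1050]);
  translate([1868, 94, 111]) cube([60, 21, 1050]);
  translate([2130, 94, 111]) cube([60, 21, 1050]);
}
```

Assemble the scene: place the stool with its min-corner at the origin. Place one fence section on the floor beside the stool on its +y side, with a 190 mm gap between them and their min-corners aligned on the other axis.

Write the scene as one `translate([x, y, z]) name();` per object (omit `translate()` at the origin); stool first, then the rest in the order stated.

stool();
translate([0, 506, 0]) fence_section();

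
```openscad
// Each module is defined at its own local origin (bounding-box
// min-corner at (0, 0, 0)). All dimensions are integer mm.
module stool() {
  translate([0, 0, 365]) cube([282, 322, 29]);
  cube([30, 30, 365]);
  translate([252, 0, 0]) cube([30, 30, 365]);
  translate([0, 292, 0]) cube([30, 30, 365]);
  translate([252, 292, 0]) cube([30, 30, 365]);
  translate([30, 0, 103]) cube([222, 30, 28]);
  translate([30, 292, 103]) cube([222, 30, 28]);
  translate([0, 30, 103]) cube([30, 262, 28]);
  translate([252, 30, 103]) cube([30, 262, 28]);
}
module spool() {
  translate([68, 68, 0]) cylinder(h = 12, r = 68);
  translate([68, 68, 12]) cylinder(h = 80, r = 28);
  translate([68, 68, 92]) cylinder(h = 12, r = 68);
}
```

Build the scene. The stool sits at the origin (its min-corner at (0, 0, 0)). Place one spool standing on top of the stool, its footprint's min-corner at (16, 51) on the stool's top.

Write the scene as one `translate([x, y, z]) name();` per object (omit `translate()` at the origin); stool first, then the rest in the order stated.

stool();
translate([16, 51, 394]) spool();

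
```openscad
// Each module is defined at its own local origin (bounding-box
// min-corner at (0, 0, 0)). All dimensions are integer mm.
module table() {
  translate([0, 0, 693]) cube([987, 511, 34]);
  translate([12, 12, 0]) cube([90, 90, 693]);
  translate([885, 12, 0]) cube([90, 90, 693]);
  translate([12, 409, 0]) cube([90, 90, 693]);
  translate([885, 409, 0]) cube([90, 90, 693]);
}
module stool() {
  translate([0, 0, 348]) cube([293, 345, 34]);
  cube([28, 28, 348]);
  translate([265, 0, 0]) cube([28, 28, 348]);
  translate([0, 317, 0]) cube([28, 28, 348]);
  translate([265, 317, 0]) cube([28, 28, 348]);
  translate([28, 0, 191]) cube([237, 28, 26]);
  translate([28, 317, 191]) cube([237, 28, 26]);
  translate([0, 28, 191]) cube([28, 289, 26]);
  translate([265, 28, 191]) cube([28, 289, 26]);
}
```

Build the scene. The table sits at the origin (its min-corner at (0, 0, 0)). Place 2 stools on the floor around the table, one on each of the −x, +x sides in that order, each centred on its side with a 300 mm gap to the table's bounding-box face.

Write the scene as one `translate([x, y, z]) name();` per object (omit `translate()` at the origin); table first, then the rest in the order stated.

table();
translate([-593, 83, 0]) stool();
translate([1287, 83, 0]) stool();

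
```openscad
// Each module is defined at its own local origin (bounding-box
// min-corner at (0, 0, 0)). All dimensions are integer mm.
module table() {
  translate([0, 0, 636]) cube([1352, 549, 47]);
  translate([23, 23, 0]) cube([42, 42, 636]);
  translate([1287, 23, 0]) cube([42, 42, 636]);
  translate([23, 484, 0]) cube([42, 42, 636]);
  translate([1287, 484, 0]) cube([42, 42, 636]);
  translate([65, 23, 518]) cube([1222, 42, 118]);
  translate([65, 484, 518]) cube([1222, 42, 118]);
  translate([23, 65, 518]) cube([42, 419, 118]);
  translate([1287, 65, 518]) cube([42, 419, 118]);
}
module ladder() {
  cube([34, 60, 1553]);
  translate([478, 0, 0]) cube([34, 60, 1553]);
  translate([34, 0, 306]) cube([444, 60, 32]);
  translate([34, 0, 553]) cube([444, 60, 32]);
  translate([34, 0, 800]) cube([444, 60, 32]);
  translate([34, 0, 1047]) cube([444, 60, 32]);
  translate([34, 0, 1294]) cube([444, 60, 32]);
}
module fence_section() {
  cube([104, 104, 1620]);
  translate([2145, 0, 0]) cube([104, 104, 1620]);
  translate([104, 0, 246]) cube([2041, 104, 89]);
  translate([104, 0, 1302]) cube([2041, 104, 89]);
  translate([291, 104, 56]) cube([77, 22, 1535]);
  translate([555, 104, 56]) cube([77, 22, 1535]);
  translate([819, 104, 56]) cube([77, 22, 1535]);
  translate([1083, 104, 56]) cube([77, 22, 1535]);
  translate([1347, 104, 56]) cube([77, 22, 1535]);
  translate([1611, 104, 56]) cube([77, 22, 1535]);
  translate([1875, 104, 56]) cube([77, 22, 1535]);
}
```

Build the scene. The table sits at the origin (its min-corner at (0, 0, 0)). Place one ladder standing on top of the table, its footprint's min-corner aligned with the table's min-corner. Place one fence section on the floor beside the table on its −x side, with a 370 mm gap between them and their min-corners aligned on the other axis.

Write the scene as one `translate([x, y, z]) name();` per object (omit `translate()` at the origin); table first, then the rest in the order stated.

table();
translate([0, 0, 683]) ladder();
translate([-2619, 0, 0]) fence_section();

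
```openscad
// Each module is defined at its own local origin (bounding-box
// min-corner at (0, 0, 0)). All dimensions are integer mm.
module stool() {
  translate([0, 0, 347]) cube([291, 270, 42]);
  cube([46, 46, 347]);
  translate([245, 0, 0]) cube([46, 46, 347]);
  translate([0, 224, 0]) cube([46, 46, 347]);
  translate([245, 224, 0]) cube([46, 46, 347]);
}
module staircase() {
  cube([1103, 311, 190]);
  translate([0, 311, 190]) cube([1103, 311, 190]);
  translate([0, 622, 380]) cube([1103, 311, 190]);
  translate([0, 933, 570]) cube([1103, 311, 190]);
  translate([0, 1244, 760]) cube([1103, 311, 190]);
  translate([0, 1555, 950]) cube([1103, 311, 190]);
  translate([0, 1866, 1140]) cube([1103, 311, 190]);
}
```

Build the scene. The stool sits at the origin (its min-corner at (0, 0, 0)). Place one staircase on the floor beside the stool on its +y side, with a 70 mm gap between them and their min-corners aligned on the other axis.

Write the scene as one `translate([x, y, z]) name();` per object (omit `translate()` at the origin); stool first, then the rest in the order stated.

stool();
translate([0, 340, 0]) staircase();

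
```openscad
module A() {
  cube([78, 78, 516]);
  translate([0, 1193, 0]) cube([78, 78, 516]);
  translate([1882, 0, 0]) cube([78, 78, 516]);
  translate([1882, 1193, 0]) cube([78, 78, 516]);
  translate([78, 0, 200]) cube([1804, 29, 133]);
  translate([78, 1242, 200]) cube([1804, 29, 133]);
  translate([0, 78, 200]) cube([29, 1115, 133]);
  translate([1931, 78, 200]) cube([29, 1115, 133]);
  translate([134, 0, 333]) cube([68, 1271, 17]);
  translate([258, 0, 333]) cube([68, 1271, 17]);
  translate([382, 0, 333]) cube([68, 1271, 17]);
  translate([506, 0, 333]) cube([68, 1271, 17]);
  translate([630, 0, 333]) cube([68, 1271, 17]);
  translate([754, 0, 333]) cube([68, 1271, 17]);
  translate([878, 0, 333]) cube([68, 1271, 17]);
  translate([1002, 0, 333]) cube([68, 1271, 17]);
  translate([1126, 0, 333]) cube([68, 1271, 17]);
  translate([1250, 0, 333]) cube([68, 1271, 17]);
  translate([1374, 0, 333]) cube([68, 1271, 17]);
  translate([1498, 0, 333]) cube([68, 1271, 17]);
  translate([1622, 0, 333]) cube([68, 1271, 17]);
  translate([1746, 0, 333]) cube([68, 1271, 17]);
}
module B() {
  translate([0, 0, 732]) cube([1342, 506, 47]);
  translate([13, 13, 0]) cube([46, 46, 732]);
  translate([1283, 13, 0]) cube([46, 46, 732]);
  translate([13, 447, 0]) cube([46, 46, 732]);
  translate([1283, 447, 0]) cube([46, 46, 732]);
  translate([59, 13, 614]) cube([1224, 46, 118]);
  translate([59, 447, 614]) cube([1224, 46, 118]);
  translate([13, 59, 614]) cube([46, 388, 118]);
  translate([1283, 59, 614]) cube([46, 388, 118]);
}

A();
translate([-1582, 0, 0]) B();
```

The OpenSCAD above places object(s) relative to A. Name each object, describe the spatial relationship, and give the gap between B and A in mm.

The table's nearest face is 240 mm from the bed frame's −x face.

A is a bed frame. B is a table. The table is on the floor beside the bed frame on its −x side. The gap between the table and the bed frame is 240 mm.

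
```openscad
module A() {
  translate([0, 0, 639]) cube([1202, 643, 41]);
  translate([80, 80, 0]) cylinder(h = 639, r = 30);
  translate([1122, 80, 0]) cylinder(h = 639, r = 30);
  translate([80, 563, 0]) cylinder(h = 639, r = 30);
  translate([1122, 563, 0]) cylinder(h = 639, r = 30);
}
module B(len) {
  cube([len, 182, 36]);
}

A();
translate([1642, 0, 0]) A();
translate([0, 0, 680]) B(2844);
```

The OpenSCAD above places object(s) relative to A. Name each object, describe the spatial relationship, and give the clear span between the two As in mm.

Second table starts at x = 1642; first ends at x = 1202; clear span = 1642 − 1202 = 440 mm.

A is a table. B is a beam. A beam spans the tops of two tables. The clear span between the two tables is 440 mm.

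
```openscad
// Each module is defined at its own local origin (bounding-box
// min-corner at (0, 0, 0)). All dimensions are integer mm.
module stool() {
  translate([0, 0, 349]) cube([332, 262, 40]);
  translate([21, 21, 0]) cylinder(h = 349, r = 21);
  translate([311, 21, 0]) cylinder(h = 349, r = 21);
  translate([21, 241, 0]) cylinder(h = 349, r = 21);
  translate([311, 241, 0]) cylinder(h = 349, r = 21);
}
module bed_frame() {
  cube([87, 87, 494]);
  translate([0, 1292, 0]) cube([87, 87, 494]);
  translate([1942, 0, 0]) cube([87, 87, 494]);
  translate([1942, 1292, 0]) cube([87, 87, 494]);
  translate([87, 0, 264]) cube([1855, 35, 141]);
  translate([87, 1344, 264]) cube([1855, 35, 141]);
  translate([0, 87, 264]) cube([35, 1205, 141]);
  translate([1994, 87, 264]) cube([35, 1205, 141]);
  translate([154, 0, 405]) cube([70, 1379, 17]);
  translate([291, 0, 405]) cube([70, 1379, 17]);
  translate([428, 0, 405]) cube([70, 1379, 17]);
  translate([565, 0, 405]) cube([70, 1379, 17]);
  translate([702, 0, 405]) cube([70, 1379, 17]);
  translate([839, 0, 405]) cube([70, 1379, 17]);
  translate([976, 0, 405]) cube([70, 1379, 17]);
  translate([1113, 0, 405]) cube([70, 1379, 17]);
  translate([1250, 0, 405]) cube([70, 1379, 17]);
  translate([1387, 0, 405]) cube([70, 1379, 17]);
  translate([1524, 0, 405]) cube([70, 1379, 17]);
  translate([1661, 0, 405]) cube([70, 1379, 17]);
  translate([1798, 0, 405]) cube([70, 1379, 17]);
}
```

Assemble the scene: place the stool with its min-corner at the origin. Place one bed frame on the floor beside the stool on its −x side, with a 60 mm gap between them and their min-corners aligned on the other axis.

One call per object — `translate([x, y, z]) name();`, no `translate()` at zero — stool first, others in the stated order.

stool();
translate([-2089, 0, 0]) bed_frame();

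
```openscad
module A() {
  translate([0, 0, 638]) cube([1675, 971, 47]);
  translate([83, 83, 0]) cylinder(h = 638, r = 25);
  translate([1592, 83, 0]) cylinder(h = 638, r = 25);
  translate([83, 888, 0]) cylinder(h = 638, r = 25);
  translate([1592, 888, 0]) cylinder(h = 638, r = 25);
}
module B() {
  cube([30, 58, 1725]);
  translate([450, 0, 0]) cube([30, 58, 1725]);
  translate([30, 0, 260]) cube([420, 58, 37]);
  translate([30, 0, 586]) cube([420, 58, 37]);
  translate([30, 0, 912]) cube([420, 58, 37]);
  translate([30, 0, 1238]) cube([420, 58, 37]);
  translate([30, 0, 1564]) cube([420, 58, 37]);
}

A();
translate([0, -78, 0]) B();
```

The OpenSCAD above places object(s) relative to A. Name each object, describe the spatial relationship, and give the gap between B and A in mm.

The ladder's nearest face is 20 mm from the table's −y face.

A is a table. B is a ladder. The ladder is on the floor beside the table on its −y side. The gap between the ladder and the table is 20 mm.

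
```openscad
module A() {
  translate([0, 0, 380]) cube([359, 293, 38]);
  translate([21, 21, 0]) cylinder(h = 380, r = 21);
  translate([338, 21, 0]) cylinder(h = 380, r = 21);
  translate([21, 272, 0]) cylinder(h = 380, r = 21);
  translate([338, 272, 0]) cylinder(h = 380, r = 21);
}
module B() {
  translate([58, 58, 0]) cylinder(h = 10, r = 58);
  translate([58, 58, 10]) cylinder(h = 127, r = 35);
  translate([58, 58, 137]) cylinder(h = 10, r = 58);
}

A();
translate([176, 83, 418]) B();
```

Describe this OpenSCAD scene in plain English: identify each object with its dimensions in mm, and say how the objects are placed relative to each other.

A is a four-legged stool. The seat is a 359×293×38 mm slab whose top surface is at z = 418 mm; four round legs, each 42 mm in diameter, run from the floor (z = 0) to the underside of the seat, each leg's axis is inset half a diameter from the nearest pair of seat edges (so the leg's bounding box is flush with the corner).

B is a spool: two coaxial disc flanges of radius 58 mm and thickness 10 mm, joined by a core cylinder of radius 35 mm and height 127 mm. The lower flange rests on z = 0 and the three cylinders share a vertical axis.

The spool is on top of the stool.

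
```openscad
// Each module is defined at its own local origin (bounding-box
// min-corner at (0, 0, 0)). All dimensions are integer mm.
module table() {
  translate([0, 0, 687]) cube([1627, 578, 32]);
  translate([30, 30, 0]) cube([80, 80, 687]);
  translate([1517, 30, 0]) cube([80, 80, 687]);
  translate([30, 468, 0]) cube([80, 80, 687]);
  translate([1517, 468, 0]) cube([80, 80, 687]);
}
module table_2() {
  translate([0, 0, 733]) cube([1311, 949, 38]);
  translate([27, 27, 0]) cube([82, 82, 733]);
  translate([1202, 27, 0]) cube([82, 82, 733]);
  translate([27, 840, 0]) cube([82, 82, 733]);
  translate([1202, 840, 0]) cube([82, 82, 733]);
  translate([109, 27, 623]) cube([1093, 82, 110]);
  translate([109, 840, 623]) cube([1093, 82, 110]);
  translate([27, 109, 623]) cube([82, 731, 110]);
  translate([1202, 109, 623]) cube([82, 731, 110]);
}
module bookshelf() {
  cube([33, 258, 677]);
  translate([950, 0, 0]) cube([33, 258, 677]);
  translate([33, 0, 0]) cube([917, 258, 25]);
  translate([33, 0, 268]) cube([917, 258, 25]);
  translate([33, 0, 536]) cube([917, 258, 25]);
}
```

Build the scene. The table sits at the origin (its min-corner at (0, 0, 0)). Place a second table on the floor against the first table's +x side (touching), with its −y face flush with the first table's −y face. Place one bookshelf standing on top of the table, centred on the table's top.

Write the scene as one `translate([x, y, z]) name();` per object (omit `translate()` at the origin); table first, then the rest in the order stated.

table();
translate([1627, 0, 0]) table_2();
translate([322, 160, 719]) bookshelf();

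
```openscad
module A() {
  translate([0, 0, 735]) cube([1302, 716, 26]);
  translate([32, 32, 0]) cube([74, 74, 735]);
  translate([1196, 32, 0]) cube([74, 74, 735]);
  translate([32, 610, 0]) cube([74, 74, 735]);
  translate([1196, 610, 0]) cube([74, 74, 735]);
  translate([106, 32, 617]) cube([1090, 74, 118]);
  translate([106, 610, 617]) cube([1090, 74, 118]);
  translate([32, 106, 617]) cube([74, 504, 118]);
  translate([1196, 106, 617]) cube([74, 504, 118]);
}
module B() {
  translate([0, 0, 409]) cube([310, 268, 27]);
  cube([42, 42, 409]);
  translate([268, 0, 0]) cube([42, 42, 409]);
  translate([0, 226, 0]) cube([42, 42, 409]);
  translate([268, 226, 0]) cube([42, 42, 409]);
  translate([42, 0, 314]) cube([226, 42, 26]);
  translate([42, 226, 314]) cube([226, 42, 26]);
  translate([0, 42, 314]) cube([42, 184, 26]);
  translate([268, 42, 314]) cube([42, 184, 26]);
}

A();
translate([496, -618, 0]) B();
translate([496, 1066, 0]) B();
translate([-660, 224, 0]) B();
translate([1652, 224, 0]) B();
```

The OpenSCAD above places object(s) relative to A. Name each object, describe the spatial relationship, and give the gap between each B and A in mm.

A is a table. B is a stool. Four stools sit around the table at the −y, +y, −x, +x sides. The gap between each stool and the table is 350 mm.

Each stool's nearest face is 350 mm from the table's bounding box.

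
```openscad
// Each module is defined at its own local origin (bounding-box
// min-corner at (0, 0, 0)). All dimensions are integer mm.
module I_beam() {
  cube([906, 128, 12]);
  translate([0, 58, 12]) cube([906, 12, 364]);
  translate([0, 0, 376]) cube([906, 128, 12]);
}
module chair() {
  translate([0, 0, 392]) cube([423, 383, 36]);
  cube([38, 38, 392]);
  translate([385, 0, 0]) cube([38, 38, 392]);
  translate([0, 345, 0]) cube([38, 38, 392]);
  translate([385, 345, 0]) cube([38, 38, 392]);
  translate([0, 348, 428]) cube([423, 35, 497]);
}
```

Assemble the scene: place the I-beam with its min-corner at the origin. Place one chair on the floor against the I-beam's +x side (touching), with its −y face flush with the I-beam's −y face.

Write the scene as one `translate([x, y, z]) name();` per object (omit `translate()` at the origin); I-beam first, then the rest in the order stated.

I_beam();
translate([906, 0, 0]) chair();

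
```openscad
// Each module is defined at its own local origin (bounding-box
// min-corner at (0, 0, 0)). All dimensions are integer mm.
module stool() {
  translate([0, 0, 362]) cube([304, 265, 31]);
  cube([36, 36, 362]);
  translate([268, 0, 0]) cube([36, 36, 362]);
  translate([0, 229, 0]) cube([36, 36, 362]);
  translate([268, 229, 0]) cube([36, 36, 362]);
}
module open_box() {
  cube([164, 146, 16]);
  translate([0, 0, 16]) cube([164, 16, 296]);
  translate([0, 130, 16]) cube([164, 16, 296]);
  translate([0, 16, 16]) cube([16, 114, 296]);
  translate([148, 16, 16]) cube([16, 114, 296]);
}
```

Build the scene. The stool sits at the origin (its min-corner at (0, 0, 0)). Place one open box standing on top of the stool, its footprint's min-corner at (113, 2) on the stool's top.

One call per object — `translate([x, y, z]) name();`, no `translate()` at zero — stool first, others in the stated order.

stool();
translate([113, 2, 393]) open_box();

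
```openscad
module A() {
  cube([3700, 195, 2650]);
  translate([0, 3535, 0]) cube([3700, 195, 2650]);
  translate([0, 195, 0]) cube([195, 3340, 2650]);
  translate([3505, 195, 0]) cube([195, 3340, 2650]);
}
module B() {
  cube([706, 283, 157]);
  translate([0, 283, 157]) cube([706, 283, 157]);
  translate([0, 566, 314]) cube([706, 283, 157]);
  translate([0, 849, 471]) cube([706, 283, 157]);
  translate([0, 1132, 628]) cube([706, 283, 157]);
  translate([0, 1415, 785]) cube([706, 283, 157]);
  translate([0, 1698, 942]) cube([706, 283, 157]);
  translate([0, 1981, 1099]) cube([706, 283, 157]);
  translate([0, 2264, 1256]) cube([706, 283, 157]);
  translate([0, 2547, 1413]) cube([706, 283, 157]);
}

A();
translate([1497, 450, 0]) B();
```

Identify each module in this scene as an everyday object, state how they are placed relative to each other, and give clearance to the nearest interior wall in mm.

A is a house frame. B is a staircase. The staircase sits inside the house frame, centred. The clearance to the nearest interior wall is 255 mm.

Clearances: x = 1302, y = 255; minimum 255 mm.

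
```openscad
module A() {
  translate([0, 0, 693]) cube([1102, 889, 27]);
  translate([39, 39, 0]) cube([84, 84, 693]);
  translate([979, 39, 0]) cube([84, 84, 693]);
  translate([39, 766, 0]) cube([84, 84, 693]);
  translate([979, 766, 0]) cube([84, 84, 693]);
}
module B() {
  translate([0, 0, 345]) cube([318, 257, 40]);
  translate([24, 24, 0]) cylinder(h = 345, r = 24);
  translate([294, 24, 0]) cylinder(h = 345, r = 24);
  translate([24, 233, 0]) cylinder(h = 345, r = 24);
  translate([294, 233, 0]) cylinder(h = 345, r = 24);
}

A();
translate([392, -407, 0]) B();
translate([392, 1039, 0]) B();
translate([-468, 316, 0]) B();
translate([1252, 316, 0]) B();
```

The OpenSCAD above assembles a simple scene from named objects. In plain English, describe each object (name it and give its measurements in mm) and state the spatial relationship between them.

A is a table with a 1102×889 mm rectangular top, 27 mm thick, top surface at z = 720 mm, supported by four 84×84 mm square legs, each inset 39 mm from the nearest pair of top edges, running from the floor.

B is a four-legged stool. The seat is a 318×257×40 mm slab whose top surface is at z = 385 mm; four round legs, each 48 mm in diameter, run from the floor (z = 0) to the underside of the seat, each leg's axis is inset half a diameter from the nearest pair of seat edges (so the leg's bounding box is flush with the corner).

Four stools sit around the table at the −y, +y, −x, +x sides.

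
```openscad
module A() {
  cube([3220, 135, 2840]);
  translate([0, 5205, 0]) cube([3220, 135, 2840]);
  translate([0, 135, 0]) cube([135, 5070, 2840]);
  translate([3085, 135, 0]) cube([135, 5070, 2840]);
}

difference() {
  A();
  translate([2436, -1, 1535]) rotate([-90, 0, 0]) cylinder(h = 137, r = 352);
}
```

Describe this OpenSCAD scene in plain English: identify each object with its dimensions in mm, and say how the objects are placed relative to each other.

A is a box-shaped house frame (walls only): outside footprint 3220×5340 mm, wall height 2840 mm, wall thickness 135 mm. The two y-facing walls run the full x-width; the two x-facing walls fit between the inner faces of the y-facing walls.

The house frame has a circular hole of radius 352 mm through its front wall, centred at (x = 2436, z = 1535).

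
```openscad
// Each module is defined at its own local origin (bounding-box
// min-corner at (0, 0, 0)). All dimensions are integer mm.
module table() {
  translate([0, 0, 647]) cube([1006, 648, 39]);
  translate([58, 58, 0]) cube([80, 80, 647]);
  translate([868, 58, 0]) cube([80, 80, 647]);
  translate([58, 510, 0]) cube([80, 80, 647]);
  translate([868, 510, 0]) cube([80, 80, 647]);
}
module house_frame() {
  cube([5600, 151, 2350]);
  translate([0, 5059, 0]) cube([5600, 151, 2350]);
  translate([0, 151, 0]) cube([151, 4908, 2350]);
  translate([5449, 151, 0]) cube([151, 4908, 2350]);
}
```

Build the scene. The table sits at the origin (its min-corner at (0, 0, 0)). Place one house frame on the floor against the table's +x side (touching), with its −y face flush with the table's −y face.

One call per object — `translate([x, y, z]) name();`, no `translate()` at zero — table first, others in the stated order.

table();
translate([1006, 0, 0]) house_frame();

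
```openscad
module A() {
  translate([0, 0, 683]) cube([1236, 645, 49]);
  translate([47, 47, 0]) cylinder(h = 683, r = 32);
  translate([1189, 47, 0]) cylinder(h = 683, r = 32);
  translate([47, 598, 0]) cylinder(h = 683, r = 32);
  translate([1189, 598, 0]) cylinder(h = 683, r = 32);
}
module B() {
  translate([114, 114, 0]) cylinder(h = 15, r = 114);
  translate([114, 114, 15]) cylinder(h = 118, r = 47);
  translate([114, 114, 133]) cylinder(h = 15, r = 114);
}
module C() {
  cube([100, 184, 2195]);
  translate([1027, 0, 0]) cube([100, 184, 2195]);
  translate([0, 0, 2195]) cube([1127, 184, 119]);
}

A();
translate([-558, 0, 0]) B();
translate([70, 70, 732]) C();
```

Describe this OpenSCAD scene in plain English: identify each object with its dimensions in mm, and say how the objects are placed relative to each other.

A is a rectangular dining table. The top is 1236×645×49 mm with its upper surface at z = 732 mm. It stands on four round legs of 64 mm diameter, each leg's bounding box inset 15 mm from the nearest pair of top edges, running from the floor to the underside of the top.

B is a spool: two coaxial disc flanges of radius 114 mm and thickness 15 mm, joined by a core cylinder of radius 47 mm and height 118 mm. The lower flange rests on z = 0 and the three cylinders share a vertical axis.

C is a door frame. The clear opening is 927 mm wide and 2195 mm high. Two 100 mm wide jambs, 184 mm deep, stand either side of the opening from the floor to the top of the opening. A 119 mm thick head sits across the top of both jambs, spanning the full outside width of the frame.

The spool is on the floor beside the table on its −x side. The door frame is on top of the table.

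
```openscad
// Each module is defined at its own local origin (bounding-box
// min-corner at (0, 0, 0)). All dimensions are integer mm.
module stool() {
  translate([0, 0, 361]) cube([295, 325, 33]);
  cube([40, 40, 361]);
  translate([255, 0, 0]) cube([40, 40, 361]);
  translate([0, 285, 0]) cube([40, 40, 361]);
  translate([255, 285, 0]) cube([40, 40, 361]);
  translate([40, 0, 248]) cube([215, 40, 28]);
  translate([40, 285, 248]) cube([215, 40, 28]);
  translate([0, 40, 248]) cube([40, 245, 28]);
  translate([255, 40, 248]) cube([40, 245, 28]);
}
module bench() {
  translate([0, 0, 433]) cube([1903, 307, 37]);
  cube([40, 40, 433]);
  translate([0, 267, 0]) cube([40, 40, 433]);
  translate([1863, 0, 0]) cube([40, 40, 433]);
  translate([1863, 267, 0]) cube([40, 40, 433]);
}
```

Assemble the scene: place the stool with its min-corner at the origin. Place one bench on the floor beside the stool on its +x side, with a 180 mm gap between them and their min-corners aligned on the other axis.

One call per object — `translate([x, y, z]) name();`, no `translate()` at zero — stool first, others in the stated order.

stool();
translate([475, 0, 0]) bench();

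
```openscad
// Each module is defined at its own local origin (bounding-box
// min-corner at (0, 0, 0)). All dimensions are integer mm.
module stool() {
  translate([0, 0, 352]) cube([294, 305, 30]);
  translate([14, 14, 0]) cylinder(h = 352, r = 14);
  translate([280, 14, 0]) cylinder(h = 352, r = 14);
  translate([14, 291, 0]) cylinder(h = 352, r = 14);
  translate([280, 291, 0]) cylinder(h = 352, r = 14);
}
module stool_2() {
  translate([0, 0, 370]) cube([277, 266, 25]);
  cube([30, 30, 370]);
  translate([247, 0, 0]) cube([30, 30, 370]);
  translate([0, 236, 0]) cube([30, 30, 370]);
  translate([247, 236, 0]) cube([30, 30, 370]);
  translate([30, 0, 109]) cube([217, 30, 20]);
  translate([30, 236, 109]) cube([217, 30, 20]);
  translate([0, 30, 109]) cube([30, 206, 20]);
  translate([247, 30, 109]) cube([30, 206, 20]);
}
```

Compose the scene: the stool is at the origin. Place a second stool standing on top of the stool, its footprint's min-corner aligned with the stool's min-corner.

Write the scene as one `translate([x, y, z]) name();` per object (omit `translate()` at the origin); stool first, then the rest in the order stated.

stool();
translate([0, 0, 382]) stool_2();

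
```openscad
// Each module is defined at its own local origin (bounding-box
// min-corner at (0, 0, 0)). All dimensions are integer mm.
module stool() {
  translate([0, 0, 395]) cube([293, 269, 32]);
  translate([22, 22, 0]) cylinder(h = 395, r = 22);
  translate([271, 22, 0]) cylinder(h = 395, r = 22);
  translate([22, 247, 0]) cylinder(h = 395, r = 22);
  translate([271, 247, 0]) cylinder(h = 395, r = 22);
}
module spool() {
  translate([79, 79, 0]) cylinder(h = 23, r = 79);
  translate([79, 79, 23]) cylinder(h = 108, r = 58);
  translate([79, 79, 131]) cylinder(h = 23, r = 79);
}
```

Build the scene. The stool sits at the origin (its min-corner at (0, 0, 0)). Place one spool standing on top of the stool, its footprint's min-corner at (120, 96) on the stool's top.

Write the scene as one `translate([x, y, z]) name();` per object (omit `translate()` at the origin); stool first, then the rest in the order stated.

stool();
translate([120, 96, 427]) spool();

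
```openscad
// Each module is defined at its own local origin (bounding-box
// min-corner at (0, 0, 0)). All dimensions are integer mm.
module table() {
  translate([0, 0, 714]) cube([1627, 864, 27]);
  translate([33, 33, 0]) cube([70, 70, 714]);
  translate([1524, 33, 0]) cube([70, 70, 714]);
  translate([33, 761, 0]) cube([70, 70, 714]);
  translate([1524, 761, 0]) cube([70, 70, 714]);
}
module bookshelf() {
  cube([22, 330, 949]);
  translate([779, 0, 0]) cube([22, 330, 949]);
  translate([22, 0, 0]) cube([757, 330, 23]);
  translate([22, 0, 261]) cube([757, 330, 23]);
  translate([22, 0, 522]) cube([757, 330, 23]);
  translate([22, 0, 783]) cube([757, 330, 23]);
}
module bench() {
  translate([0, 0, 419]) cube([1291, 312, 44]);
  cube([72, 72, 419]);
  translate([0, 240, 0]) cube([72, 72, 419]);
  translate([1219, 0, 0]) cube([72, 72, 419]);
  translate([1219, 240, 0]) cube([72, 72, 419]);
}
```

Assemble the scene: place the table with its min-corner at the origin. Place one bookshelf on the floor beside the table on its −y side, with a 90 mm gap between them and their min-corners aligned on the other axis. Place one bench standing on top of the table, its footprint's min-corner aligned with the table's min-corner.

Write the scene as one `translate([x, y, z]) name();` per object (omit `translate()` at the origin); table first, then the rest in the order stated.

table();
translate([0, -420, 0]) bookshelf();
translate([0, 0, 741]) bench();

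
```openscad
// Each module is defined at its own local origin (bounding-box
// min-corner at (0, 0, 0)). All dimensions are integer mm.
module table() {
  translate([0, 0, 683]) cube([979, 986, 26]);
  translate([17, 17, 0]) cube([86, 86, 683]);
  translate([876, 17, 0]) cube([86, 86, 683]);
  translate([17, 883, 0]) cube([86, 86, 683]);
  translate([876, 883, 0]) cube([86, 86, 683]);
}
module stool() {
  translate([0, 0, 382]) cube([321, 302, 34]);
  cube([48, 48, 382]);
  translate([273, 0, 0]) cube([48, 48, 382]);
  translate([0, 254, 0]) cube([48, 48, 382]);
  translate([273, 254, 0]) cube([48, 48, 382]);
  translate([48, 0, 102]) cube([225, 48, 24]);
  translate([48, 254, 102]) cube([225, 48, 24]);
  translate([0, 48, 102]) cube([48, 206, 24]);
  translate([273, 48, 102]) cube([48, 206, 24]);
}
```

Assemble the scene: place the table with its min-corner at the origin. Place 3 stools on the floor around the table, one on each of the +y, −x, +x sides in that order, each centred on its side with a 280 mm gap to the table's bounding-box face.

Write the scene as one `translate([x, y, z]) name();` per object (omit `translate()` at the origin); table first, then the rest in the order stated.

table();
translate([329, 1266, 0]) stool();
translate([-601, 342, 0]) stool();
translate([1259, 342, 0]) stool();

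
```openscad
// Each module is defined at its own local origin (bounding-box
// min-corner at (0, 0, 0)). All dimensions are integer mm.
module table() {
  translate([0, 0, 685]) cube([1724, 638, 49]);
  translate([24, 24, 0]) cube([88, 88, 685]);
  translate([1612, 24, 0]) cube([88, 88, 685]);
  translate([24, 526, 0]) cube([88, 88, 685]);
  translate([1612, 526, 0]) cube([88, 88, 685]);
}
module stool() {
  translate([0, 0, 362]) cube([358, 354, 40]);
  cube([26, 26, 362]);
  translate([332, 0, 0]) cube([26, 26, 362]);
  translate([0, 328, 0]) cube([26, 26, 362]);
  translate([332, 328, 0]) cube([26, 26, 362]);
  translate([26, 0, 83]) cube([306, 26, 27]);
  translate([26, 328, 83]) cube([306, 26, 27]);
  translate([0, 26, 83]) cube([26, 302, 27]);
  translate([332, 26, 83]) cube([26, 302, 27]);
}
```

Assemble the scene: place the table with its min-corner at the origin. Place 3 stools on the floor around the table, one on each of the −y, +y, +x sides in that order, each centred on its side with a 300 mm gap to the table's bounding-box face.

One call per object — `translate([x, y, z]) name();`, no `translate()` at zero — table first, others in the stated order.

table();
translate([683, -654, 0]) stool();
translate([683, 938, 0]) stool();
translate([2024, 142, 0]) stool();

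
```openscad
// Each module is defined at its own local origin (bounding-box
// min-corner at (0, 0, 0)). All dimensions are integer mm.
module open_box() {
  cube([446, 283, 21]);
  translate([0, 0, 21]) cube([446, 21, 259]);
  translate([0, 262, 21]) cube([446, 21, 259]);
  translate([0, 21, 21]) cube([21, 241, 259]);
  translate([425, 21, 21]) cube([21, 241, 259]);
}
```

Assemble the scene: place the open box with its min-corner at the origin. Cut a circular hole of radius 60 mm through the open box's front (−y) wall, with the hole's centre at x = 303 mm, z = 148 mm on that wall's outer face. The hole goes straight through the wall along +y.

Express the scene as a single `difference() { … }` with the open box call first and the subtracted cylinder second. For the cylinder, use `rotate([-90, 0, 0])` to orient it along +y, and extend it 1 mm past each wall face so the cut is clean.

difference() {
  open_box();
  translate([303, -1, 148]) rotate([-90, 0, 0]) cylinder(h = 23, r = 60);
}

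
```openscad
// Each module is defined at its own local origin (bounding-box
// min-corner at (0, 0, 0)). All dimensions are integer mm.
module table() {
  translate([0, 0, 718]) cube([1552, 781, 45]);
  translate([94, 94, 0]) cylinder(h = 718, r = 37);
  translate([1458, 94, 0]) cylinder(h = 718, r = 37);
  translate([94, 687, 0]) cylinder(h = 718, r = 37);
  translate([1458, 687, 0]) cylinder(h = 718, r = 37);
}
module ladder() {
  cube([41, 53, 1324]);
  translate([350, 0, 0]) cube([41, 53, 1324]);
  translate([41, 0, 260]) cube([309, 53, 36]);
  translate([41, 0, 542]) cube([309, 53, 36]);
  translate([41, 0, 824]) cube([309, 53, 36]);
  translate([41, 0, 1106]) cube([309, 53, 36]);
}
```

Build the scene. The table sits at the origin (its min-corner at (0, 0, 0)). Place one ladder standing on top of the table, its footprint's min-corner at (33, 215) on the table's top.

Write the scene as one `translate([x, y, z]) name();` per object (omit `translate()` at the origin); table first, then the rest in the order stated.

table();
translate([33, 215, 763]) ladder();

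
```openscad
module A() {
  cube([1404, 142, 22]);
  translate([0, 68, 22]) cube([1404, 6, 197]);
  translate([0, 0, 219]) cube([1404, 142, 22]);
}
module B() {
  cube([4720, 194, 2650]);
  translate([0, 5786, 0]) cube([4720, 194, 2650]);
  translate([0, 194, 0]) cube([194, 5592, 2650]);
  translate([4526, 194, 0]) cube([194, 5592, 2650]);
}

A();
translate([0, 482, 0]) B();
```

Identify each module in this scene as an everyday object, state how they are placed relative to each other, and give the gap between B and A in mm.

The house frame's nearest face is 340 mm from the I-beam's +y face.

A is an I-beam. B is a house frame. The house frame is on the floor beside the I-beam on its +y side. The gap between the house frame and the I-beam is 340 mm.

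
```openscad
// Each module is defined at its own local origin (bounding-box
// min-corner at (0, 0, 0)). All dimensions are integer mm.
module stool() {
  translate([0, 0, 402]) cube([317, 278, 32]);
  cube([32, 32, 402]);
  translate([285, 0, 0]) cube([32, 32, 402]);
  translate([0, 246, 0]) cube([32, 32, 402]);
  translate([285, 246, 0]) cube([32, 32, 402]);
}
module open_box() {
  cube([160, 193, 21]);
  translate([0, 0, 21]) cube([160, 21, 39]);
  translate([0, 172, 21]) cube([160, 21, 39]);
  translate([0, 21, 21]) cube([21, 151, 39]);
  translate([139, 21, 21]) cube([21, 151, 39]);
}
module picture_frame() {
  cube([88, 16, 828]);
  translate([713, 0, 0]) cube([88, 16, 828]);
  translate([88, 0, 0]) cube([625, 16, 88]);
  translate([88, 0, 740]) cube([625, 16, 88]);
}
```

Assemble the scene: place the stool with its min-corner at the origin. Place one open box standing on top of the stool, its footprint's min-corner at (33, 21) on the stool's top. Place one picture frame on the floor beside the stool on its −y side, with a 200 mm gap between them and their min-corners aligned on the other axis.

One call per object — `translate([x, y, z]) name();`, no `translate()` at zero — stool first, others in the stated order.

stool();
translate([33, 21, 434]) open_box();
translate([0, -216, 0]) picture_frame();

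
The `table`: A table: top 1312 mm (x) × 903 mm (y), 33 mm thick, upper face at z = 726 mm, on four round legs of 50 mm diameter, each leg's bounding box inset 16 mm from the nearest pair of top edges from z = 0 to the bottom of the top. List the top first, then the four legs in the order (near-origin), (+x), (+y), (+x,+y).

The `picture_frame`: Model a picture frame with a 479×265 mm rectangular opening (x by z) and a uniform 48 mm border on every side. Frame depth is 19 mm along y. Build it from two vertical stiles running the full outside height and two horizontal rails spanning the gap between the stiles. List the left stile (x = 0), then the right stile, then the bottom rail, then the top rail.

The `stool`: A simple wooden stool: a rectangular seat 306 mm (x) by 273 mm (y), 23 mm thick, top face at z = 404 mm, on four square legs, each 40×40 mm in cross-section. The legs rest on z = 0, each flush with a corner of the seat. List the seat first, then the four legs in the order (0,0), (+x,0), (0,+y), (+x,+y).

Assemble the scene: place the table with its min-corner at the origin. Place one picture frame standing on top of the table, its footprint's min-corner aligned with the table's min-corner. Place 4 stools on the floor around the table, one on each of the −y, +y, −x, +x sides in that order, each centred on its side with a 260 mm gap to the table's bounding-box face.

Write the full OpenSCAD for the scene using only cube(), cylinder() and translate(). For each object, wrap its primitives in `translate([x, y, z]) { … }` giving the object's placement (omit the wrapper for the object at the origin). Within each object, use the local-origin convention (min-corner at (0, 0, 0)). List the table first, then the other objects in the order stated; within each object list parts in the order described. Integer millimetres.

translate([0, 0, 693]) cube([1312, 903, 33]);
translate([41, 41, 0]) cylinder(h = 693, r = 25);
translate([1271, 41, 0]) cylinder(h = 693, r = 25);
translate([41, 862, 0]) cylinder(h = 693, r = 25);
translate([1271, 862, 0]) cylinder(h = 693, r = 25);
translate([0, 0, 726]) {
  cube([48, 19, 361]);
  translate([527, 0, 0]) cube([48, 19, 361]);
  translate([48, 0, 0]) cube([479, 19, 48]);
  translate([48, 0, 313]) cube([479, 19, 48]);
}
translate([503, -533, 0]) {
  translate([0, 0, 381]) cube([306, 273, 23]);
  cube([40, 40, 381]);
  translate([266, 0, 0]) cube([40, 40, 381]);
  translate([0, 233, 0]) cube([40, 40, 381]);
  translate([266, 233, 0]) cube([40, 40, 381]);
}
translate([503, 1163, 0]) {
  translate([0, 0, 381]) cube([306, 273, 23]);
  cube([40, 40, 381]);
  translate([266, 0, 0]) cube([40, 40, 381]);
  translate([0, 233, 0]) cube([40, 40, 381]);
  translate([266, 233, 0]) cube([40, 40, 381]);
}
translate([-566, 315, 0]) {
  translate([0, 0, 381]) cube([306, 273, 23]);
  cube([40, 40, 381]);
  translate([266, 0, 0]) cube([40, 40, 381]);
  translate([0, 233, 0]) cube([40, 40, 381]);
  translate([266, 233, 0]) cube([40, 40, 381]);
}
translate([1572, 315, 0]) {
  translate([0, 0, 381]) cube([306, 273, 23]);
  cube([40, 40, 381]);
  translate([266, 0, 0]) cube([40, 40, 381]);
  translate([0, 233, 0]) cube([40, 40, 381]);
  translate([266, 233, 0]) cube([40, 40, 381]);
}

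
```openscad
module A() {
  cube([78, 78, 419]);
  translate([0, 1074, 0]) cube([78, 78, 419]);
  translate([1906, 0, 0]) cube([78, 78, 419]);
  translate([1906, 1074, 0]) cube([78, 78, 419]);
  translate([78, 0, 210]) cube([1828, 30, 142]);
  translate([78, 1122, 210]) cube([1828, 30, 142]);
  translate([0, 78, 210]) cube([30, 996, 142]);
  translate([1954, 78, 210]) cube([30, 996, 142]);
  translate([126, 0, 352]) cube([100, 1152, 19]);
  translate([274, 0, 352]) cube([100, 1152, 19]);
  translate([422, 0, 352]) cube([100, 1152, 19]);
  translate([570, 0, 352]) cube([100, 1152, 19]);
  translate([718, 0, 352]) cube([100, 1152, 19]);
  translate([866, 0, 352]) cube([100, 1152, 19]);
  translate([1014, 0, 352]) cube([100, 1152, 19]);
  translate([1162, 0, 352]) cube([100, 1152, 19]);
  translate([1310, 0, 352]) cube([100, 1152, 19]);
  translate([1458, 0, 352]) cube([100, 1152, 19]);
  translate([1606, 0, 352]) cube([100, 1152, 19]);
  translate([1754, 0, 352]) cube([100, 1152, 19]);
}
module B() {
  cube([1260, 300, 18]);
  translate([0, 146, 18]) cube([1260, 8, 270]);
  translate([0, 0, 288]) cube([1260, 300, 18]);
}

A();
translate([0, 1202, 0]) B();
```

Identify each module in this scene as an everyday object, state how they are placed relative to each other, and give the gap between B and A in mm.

The I-beam's nearest face is 50 mm from the bed frame's +y face.

A is a bed frame. B is an I-beam. The I-beam is on the floor beside the bed frame on its +y side. The gap between the I-beam and the bed frame is 50 mm.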